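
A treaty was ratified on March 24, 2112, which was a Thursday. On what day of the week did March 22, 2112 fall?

Count forward from the earlier date (March 22, 2112) to the later (March 24, 2112):
Within March 2112: 24 − 22 = 2 days.
2 mod 7 = 2, so 2 days before Thursday is Tuesday.

Tuesday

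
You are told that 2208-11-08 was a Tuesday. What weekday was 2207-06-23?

Count forward from the earlier date (June 23, 2207) to the later (November 8, 2208):
June 23, 2207 → June 23, 2208: 366 days (2208 is a leap year).
June 2208: 30 − 23 = 7 days remain.
Then July (31), August (31), September (30), October (31): 31 + 31 + 30 + 31 = 123 days.
November 1–8, 2208: 8 days.
Residual: 138 days.
Total: 504 days.
504 is a multiple of 7, so 2207-06-23 falls on the same weekday: Tuesday.

Tuesday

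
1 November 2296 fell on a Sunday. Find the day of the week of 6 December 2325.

Sunday

From November 1, 2296 to November 1, 2325: 29 years, of which 6 contain a Feb 29 — 23×365 + 6×366 = 10591 days.
(2300 is not a leap year (divisible by 100 but not 400).)
November 2325: 30 − 1 = 29 days remain.
December 1–6, 2325: 6 days.
Residual: 35 days.
Total: 10626 days.
10626 is a multiple of 7, so 6 December 2325 falls on the same weekday: Sunday.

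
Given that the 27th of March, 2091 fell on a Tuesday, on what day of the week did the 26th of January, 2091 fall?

Count forward from the earlier date (January 26, 2091) to the later (March 27, 2091):
January 2091: 31 − 26 = 5 days remain.
Then February 2091 (28): 28 days.
March 1–27, 2091: 27 days.
Total: 5 + 28 + 27 = 60 days.
60 mod 7 = 4, so 4 days before Tuesday is Friday.

Friday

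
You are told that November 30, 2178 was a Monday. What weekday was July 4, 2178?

Count forward from the earlier date (July 4, 2178) to the later (November 30, 2178):
July 2178: 31 − 4 = 27 days remain.
Then August (31), September (30), October (31): 31 + 30 + 31 = 92 days.
November 1–30, 2178: 30 days.
Total: 27 + 92 + 30 = 149 days.
149 mod 7 = 2, so 2 days before Monday is Saturday.

Saturday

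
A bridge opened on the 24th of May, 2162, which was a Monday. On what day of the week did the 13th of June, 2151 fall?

Sunday

Count forward from the earlier date (June 13, 2151) to the later (May 24, 2162):
From June 13, 2151 to June 13, 2161: 10 years, of which 3 contain a Feb 29 — 7×365 + 3×366 = 3653 days.
June 2161: 30 − 13 = 17 days remain.
Then 10 full months totalling 304 days.
May 1–24, 2162: 24 days.
Residual: 345 days.
Total: 3998 days.
3998 mod 7 = 1, so 1 day before Monday is Sunday.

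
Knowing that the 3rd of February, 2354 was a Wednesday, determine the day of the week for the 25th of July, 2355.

February 3, 2354 → February 3, 2355: 365 days.
February 2355: 28 − 3 = 25 days remain (2355 is not a leap year, so February has 28 days).
Then March (31), April (30), May (31), June (30): 31 + 30 + 31 + 30 = 122 days.
July 1–25, 2355: 25 days.
Residual: 172 days.
Total: 537 days.
537 mod 7 = 5, so 5 days after Wednesday is Monday.

Monday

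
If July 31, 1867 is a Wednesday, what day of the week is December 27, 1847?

Count forward from the earlier date (December 27, 1847) to the later (July 31, 1867):
From December 27, 1847 to December 27, 1866: 19 years, of which 5 contain a Feb 29 — 14×365 + 5×366 = 6940 days.
December 1866: 31 − 27 = 4 days remain.
Then January (31), February 1867 (28), March (31), April (30), May (31), June (30): 31 + 28 + 31 + 30 + 31 + 30 = 181 days.
July 1–31, 1867: 31 days.
Residual: 216 days.
Total: 7156 days.
7156 mod 7 = 2, so 2 days before Wednesday is Monday.

Monday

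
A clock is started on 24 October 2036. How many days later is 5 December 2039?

October 24, 2036 → October 24, 2037: 365 days.
October 24, 2037 → October 24, 2038: 365 days.
October 24, 2038 → October 24, 2039: 365 days.
October 2039: 31 − 24 = 7 days remain.
Then November (30): 30 days.
December 1–5, 2039: 5 days.
Residual: 42 days.
Total: 1137 days.

1137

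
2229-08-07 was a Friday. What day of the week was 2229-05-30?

Saturday

Count forward from the earlier date (May 30, 2229) to the later (August 7, 2229):
May 2229: 31 − 30 = 1 day remains.
Then June (30), July (31): 30 + 31 = 61 days.
August 1–7, 2229: 7 days.
Total: 1 + 61 + 7 = 69 days.
69 mod 7 = 6, so 6 days before Friday is Saturday.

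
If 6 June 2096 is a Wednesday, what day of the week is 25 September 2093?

Friday

Count forward from the earlier date (September 25, 2093) to the later (June 6, 2096):
September 25, 2093 → September 25, 2094: 365 days.
September 25, 2094 → September 25, 2095: 365 days.
September 2095: 30 − 25 = 5 days remain.
Then October (31), November (30), December (31), January (31), February 2096 (29), March (31), April (30), May (31): 31 + 30 + 31 + 31 + 29 + 31 + 30 + 31 = 244 days.
June 1–6, 2096: 6 days.
Residual: 255 days.
Total: 985 days.
985 mod 7 = 5, so 5 days before Wednesday is Friday.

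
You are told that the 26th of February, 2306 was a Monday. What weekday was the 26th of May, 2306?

Saturday

February 2306: 28 − 26 = 2 days remain (2306 is not a leap year, so February has 28 days).
Then March (31), April (30): 31 + 30 = 61 days.
May 1–26, 2306: 26 days.
Total: 2 + 61 + 26 = 89 days.
89 mod 7 = 5, so 5 days after Monday is Saturday.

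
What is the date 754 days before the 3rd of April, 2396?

the 11th of March, 2394

Count 754 days before April 3, 2396:
March 11, 2394 → March 11, 2395: 365 days.
March 11, 2395 → March 11, 2396: 366 days (2396 is a leap year).
March 2396: 31 − 11 = 20 days remain.
April 1–3, 2396: 3 days.
Residual: 23 days.
Total: 754 days.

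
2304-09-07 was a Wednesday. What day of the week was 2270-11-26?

Count forward from the earlier date (November 26, 2270) to the later (September 7, 2304):
From November 26, 2270 to November 26, 2303: 33 years, of which 7 contain a Feb 29 — 26×365 + 7×366 = 12052 days.
(2300 is not a leap year (divisible by 100 but not 400).)
November 2303: 30 − 26 = 4 days remain.
Then 9 full months totalling 275 days.
September 1–7, 2304: 7 days.
Residual: 286 days.
Total: 12338 days.
12338 mod 7 = 4, so 4 days before Wednesday is Saturday.

Saturday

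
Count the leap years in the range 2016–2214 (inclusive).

Years divisible by 4: 2016, 2020, …, 2212 — 50 in all.
Of these, 2100, 2200 are divisible by 100 but not 400, so not leap.
Leap years: 50 − 2 = 48.

48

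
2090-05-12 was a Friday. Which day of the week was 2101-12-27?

Day-of-year of May 12, 2090: 132.
Day-of-year of December 27, 2101: 361.
2090 has 365 days, so 365 − 132 = 233 days remain in 2090.
Full years 2091–2100: 8 common + 2 leap = 8×365 + 2×366 = 3652 days.
Total: 233 + 3652 + 361 = 4246 days.
4246 mod 7 = 4, so 4 days after Friday is Tuesday.

Tuesday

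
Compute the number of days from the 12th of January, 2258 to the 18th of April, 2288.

11054

From January 12, 2258 to January 12, 2288: 30 years, of which 7 contain a Feb 29 — 23×365 + 7×366 = 10957 days.
January 2288: 31 − 12 = 19 days remain.
Then February 2288 (29), March (31): 29 + 31 = 60 days.
April 1–18, 2288: 18 days.
Residual: 97 days.
Total: 11054 days.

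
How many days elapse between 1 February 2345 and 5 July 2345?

154

February 2345: 28 − 1 = 27 days remain (2345 is not a leap year, so February has 28 days).
Then March (31), April (30), May (31), June (30): 31 + 30 + 31 + 30 = 122 days.
July 1–5, 2345: 5 days.
Total: 27 + 122 + 5 = 154 days.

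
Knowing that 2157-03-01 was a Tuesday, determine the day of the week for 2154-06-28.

Count forward from the earlier date (June 28, 2154) to the later (March 1, 2157):
June 28, 2154 → June 28, 2155: 365 days.
June 28, 2155 → June 28, 2156: 366 days (2156 is a leap year).
June 2156: 30 − 28 = 2 days remain.
Then July (31), August (31), September (30), October (31), November (30), December (31), January (31), February 2157 (28): 31 + 31 + 30 + 31 + 30 + 31 + 31 + 28 = 243 days.
March 1, 2157: 1 day.
Residual: 246 days.
Total: 977 days.
977 mod 7 = 4, so 4 days before Tuesday is Friday.

Friday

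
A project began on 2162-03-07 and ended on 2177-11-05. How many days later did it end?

From March 7, 2162 to March 7, 2177: 15 years, of which 4 contain a Feb 29 — 11×365 + 4×366 = 5479 days.
March 2177: 31 − 7 = 24 days remain.
Then April (30), May (31), June (30), July (31), August (31), September (30), October (31): 30 + 31 + 30 + 31 + 31 + 30 + 31 = 214 days.
November 1–5, 2177: 5 days.
Residual: 243 days.
Total: 5722 days.

5722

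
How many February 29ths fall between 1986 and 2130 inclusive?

35

Years divisible by 4: 1988, 1992, …, 2128 — 36 in all.
Of these, 2100 is divisible by 100 but not 400, so not leap.
2000 is divisible by 400, so still leap.
Leap years: 36 − 1 = 35.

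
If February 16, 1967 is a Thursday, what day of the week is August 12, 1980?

Tuesday

Day-of-year of February 16, 1967: 47.
Day-of-year of August 12, 1980: 225.
1967 has 365 days, so 365 − 47 = 318 days remain in 1967.
Full years 1968–1979: 9 common + 3 leap = 9×365 + 3×366 = 4383 days.
Total: 318 + 4383 + 225 = 4926 days.
4926 mod 7 = 5, so 5 days after Thursday is Tuesday.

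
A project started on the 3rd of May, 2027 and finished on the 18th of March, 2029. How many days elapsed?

Day-of-year of May 3, 2027: 123.
Day-of-year of March 18, 2029: 77.
2027 has 365 days, so 365 − 123 = 242 days remain in 2027.
Full years: 2028: 366. Sum = 366.
Total: 242 + 366 + 77 = 685 days.

685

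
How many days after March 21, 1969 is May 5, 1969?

45

March 1969: 31 − 21 = 10 days remain.
Then April (30): 30 days.
May 1–5, 1969: 5 days.
Total: 10 + 30 + 5 = 45 days.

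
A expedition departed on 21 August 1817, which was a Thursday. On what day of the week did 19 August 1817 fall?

Count forward from the earlier date (August 19, 1817) to the later (August 21, 1817):
Within August 1817: 21 − 19 = 2 days.
2 mod 7 = 2, so 2 days before Thursday is Tuesday.

Tuesday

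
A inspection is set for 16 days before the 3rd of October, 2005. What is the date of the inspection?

the 17th of September, 2005

Count 16 days before October 3, 2005:
September 2005: 30 − 17 = 13 days remain.
October 1–3, 2005: 3 days.
Total: 13 + 3 = 16 days.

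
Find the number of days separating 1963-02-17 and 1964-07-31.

February 17, 1963 → February 17, 1964: 365 days.
February 1964: 29 − 17 = 12 days remain (1964 is a leap year, so February has 29 days).
Then March (31), April (30), May (31), June (30): 31 + 30 + 31 + 30 = 122 days.
July 1–31, 1964: 31 days.
Residual: 165 days.
Total: 530 days.

530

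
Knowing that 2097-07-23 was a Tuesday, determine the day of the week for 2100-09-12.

Sunday

July 23, 2097 → July 23, 2098: 365 days.
July 23, 2098 → July 23, 2099: 365 days.
July 23, 2099 → July 23, 2100: 365 days (2100 is not a leap year (divisible by 100 but not 400)).
July 2100: 31 − 23 = 8 days remain.
Then August (31): 31 days.
September 1–12, 2100: 12 days.
Residual: 51 days.
Total: 1146 days.
1146 mod 7 = 5, so 5 days after Tuesday is Sunday.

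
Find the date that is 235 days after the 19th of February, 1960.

the 11th of October, 1960

Count 235 days after February 19, 1960:
February 1960: 29 − 19 = 10 days remain (1960 is a leap year, so February has 29 days).
Then March (31), April (30), May (31), June (30), July (31), August (31), September (30): 31 + 30 + 31 + 30 + 31 + 31 + 30 = 214 days.
October 1–11, 1960: 11 days.
Total: 10 + 214 + 11 = 235 days.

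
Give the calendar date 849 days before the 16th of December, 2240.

the 20th of August, 2238

Count 849 days before December 16, 2240:
Day-of-year of August 20, 2238: 232.
Day-of-year of December 16, 2240: 351.
2238 has 365 days, so 365 − 232 = 133 days remain in 2238.
Full years: 2239: 365. Sum = 365.
Total: 133 + 365 + 351 = 849 days.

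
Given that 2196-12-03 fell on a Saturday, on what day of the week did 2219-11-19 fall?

Day-of-year of December 3, 2196: 338.
Day-of-year of November 19, 2219: 323.
2196 has 366 days, so 366 − 338 = 28 days remain in 2196.
Full years 2197–2218: 18 common + 4 leap = 18×365 + 4×366 = 8034 days.
Total: 28 + 8034 + 323 = 8385 days.
8385 mod 7 = 6, so 6 days after Saturday is Friday.

Friday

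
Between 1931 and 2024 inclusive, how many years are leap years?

Years divisible by 4: 1932, 1936, …, 2024 — 24 in all.
2000 is divisible by 400, so still leap.
No century exceptions apply. Count: 24.

24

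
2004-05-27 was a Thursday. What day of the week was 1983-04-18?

Monday

Count forward from the earlier date (April 18, 1983) to the later (May 27, 2004):
From April 18, 1983 to April 18, 2004: 21 years, of which 6 contain a Feb 29 — 15×365 + 6×366 = 7671 days.
(2000 is a leap year (divisible by 400).)
April 2004: 30 − 18 = 12 days remain.
May 1–27, 2004: 27 days.
Residual: 39 days.
Total: 7710 days.
7710 mod 7 = 3, so 3 days before Thursday is Monday.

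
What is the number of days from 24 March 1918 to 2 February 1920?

March 24, 1918 → March 24, 1919: 365 days.
March 1919: 31 − 24 = 7 days remain.
Then 10 full months totalling 306 days.
February 1–2, 1920: 2 days (1920 is a leap year).
Residual: 315 days.
Total: 680 days.

680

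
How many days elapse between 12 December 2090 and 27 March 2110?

7044

Day-of-year of December 12, 2090: 346.
Day-of-year of March 27, 2110: 86.
2090 has 365 days, so 365 − 346 = 19 days remain in 2090.
Full years 2091–2109: 15 common + 4 leap = 15×365 + 4×366 = 6939 days.
Total: 19 + 6939 + 86 = 7044 days.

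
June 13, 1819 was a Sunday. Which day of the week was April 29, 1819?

Count forward from the earlier date (April 29, 1819) to the later (June 13, 1819):
April 1819: 30 − 29 = 1 day remains.
Then May (31): 31 days.
June 1–13, 1819: 13 days.
Total: 1 + 31 + 13 = 45 days.
45 mod 7 = 3, so 3 days before Sunday is Thursday.

Thursday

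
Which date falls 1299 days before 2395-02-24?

2391-08-05

Count 1299 days before February 24, 2395:
August 5, 2391 → August 5, 2392: 366 days (2392 is a leap year).
August 5, 2392 → August 5, 2393: 365 days.
August 5, 2393 → August 5, 2394: 365 days.
August 2394: 31 − 5 = 26 days remain.
Then September (30), October (31), November (30), December (31), January (31): 30 + 31 + 30 + 31 + 31 = 153 days.
February 1–24, 2395: 24 days (2395 is not a leap year).
Residual: 203 days.
Total: 1299 days.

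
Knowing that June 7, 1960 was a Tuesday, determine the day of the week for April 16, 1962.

June 1960: 30 − 7 = 23 days remain.
Then 21 full months totalling 639 days.
April 1–16, 1962: 16 days.
Total: 23 + 639 + 16 = 678 days.
678 mod 7 = 6, so 6 days after Tuesday is Monday.

Monday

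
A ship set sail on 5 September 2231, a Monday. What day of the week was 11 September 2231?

Within September 2231: 11 − 5 = 6 days.
6 mod 7 = 6, so 6 days after Monday is Sunday.

Sunday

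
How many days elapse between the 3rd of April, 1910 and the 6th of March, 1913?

April 3, 1910 → April 3, 1911: 365 days.
April 3, 1911 → April 3, 1912: 366 days (1912 is a leap year).
April 1912: 30 − 3 = 27 days remain.
Then 10 full months totalling 304 days.
March 1–6, 1913: 6 days.
Residual: 337 days.
Total: 1068 days.

1068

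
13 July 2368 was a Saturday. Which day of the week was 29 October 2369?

Wednesday

July 2368: 31 − 13 = 18 days remain.
Then 14 full months totalling 426 days.
October 1–29, 2369: 29 days.
Total: 18 + 426 + 29 = 473 days.
473 mod 7 = 4, so 4 days after Saturday is Wednesday.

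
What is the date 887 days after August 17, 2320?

January 21, 2323

Count 887 days after August 17, 2320:
Day-of-year of August 17, 2320: 230.
Day-of-year of January 21, 2323: 21.
2320 has 366 days, so 366 − 230 = 136 days remain in 2320.
Full years: 2321: 365; 2322: 365. Sum = 730.
Total: 136 + 730 + 21 = 887 days.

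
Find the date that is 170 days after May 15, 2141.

November 1, 2141

Count 170 days after May 15, 2141:
May 2141: 31 − 15 = 16 days remain.
Then June (30), July (31), August (31), September (30), October (31): 30 + 31 + 31 + 30 + 31 = 153 days.
November 1, 2141: 1 day.
Total: 16 + 153 + 1 = 170 days.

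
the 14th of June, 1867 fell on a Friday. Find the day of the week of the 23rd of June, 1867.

Sunday

Within June 1867: 23 − 14 = 9 days.
9 mod 7 = 2, so 2 days after Friday is Sunday.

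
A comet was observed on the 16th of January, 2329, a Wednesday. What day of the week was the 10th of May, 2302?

Saturday

Count forward from the earlier date (May 10, 2302) to the later (January 16, 2329):
Day-of-year of May 10, 2302: 130.
Day-of-year of January 16, 2329: 16.
2302 has 365 days, so 365 − 130 = 235 days remain in 2302.
Full years 2303–2328: 19 common + 7 leap = 19×365 + 7×366 = 9497 days.
Total: 235 + 9497 + 16 = 9748 days.
9748 mod 7 = 4, so 4 days before Wednesday is Saturday.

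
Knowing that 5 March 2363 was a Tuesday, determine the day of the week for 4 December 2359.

Friday

Count forward from the earlier date (December 4, 2359) to the later (March 5, 2363):
December 4, 2359 → December 4, 2360: 366 days (2360 is a leap year).
December 4, 2360 → December 4, 2361: 365 days.
December 4, 2361 → December 4, 2362: 365 days.
December 2362: 31 − 4 = 27 days remain.
Then January (31), February 2363 (28): 31 + 28 = 59 days.
March 1–5, 2363: 5 days.
Residual: 91 days.
Total: 1187 days.
1187 mod 7 = 4, so 4 days before Tuesday is Friday.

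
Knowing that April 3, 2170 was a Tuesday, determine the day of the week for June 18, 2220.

Day-of-year of April 3, 2170: 93.
Day-of-year of June 18, 2220: 170.
2170 has 365 days, so 365 − 93 = 272 days remain in 2170.
Full years 2171–2219: 38 common + 11 leap = 38×365 + 11×366 = 17896 days.
Total: 272 + 17896 + 170 = 18338 days.
18338 mod 7 = 5, so 5 days after Tuesday is Sunday.

Sunday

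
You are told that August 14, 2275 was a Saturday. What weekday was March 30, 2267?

Count forward from the earlier date (March 30, 2267) to the later (August 14, 2275):
From March 30, 2267 to March 30, 2275: 8 years, of which 2 contain a Feb 29 — 6×365 + 2×366 = 2922 days.
March 2275: 31 − 30 = 1 day remains.
Then April (30), May (31), June (30), July (31): 30 + 31 + 30 + 31 = 122 days.
August 1–14, 2275: 14 days.
Residual: 137 days.
Total: 3059 days.
3059 is a multiple of 7, so March 30, 2267 falls on the same weekday: Saturday.

Saturday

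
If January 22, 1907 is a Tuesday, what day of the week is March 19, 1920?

Friday

From January 22, 1907 to January 22, 1920: 13 years, of which 3 contain a Feb 29 — 10×365 + 3×366 = 4748 days.
January 1920: 31 − 22 = 9 days remain.
Then February 1920 (29): 29 days.
March 1–19, 1920: 19 days.
Residual: 57 days.
Total: 4805 days.
4805 mod 7 = 3, so 3 days after Tuesday is Friday.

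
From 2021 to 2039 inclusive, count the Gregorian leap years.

Years divisible by 4 in [2021, 2039]: 2024, 2028, 2032, 2036.
No century exceptions apply. Count: 4.

4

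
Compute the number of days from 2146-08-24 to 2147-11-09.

442

August 2146: 31 − 24 = 7 days remain.
Then 14 full months totalling 426 days.
November 1–9, 2147: 9 days.
Total: 7 + 426 + 9 = 442 days.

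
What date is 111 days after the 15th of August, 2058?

the 4th of December, 2058

Count 111 days after August 15, 2058:
August 2058: 31 − 15 = 16 days remain.
Then September (30), October (31), November (30): 30 + 31 + 30 = 91 days.
December 1–4, 2058: 4 days.
Total: 16 + 91 + 4 = 111 days.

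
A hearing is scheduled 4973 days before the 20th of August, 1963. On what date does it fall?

the 7th of January, 1950

Count 4973 days before August 20, 1963:
From January 7, 1950 to January 7, 1963: 13 years, of which 3 contain a Feb 29 — 10×365 + 3×366 = 4748 days.
January 1963: 31 − 7 = 24 days remain.
Then February 1963 (28), March (31), April (30), May (31), June (30), July (31): 28 + 31 + 30 + 31 + 30 + 31 = 181 days.
August 1–20, 1963: 20 days.
Residual: 225 days.
Total: 4973 days.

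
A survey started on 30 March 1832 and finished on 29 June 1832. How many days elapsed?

91

March 1832: 31 − 30 = 1 day remains.
Then April (30), May (31): 30 + 31 = 61 days.
June 1–29, 1832: 29 days.
Total: 1 + 61 + 29 = 91 days.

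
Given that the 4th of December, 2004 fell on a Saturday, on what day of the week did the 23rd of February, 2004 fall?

Count forward from the earlier date (February 23, 2004) to the later (December 4, 2004):
February 2004: 29 − 23 = 6 days remain (2004 is a leap year, so February has 29 days).
Then 9 full months totalling 275 days.
December 1–4, 2004: 4 days.
Total: 6 + 275 + 4 = 285 days.
285 mod 7 = 5, so 5 days before Saturday is Monday.

Monday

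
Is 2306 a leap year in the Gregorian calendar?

2306 is not a leap year.

No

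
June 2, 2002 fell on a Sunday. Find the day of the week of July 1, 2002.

June 2002: 30 − 2 = 28 days remain.
July 1, 2002: 1 day.
Total: 28 + 1 = 29 days.
29 mod 7 = 1, so 1 day after Sunday is Monday.

Monday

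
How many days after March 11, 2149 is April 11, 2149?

31

March 2149: 31 − 11 = 20 days remain.
April 1–11, 2149: 11 days.
Total: 20 + 11 = 31 days.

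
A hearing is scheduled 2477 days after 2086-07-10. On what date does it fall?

2093-04-21

Count 2477 days after July 10, 2086:
July 10, 2086 → July 10, 2087: 365 days.
July 10, 2087 → July 10, 2088: 366 days (2088 is a leap year).
July 10, 2088 → July 10, 2089: 365 days.
July 10, 2089 → July 10, 2090: 365 days.
July 10, 2090 → July 10, 2091: 365 days.
July 10, 2091 → July 10, 2092: 366 days (2092 is a leap year).
July 2092: 31 − 10 = 21 days remain.
Then August (31), September (30), October (31), November (30), December (31), January (31), February 2093 (28), March (31): 31 + 30 + 31 + 30 + 31 + 31 + 28 + 31 = 243 days.
April 1–21, 2093: 21 days.
Residual: 285 days.
Total: 2477 days.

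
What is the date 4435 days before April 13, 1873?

February 20, 1861

Count 4435 days before April 13, 1873:
Day-of-year of February 20, 1861: 51.
Day-of-year of April 13, 1873: 103.
1861 has 365 days, so 365 − 51 = 314 days remain in 1861.
Full years 1862–1872: 8 common + 3 leap = 8×365 + 3×366 = 4018 days.
Total: 314 + 4018 + 103 = 4435 days.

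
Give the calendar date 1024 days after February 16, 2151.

December 6, 2153

Count 1024 days after February 16, 2151:
February 16, 2151 → February 16, 2152: 365 days.
February 16, 2152 → February 16, 2153: 366 days (2152 is a leap year).
February 2153: 28 − 16 = 12 days remain (2153 is not a leap year, so February has 28 days).
Then 9 full months totalling 275 days.
December 1–6, 2153: 6 days.
Residual: 293 days.
Total: 1024 days.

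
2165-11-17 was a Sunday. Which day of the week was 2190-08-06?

Day-of-year of November 17, 2165: 321.
Day-of-year of August 6, 2190: 218.
2165 has 365 days, so 365 − 321 = 44 days remain in 2165.
Full years 2166–2189: 18 common + 6 leap = 18×365 + 6×366 = 8766 days.
Total: 44 + 8766 + 218 = 9028 days.
9028 mod 7 = 5, so 5 days after Sunday is Friday.

Friday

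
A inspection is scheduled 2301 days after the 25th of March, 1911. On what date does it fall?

the 12th of July, 1917

Count 2301 days after March 25, 1911:
March 25, 1911 → March 25, 1912: 366 days (1912 is a leap year).
March 25, 1912 → March 25, 1913: 365 days.
March 25, 1913 → March 25, 1914: 365 days.
March 25, 1914 → March 25, 1915: 365 days.
March 25, 1915 → March 25, 1916: 366 days (1916 is a leap year).
March 25, 1916 → March 25, 1917: 365 days.
March 1917: 31 − 25 = 6 days remain.
Then April (30), May (31), June (30): 30 + 31 + 30 = 91 days.
July 1–12, 1917: 12 days.
Residual: 109 days.
Total: 2301 days.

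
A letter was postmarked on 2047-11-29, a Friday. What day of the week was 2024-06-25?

Tuesday

Count forward from the earlier date (June 25, 2024) to the later (November 29, 2047):
Day-of-year of June 25, 2024: 177.
Day-of-year of November 29, 2047: 333.
2024 has 366 days, so 366 − 177 = 189 days remain in 2024.
Full years 2025–2046: 17 common + 5 leap = 17×365 + 5×366 = 8035 days.
Total: 189 + 8035 + 333 = 8557 days.
8557 mod 7 = 3, so 3 days before Friday is Tuesday.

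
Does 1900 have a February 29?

1900 is not a leap year (divisible by 100 but not 400).

No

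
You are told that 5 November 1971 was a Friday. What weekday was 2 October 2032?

Day-of-year of November 5, 1971: 309.
Day-of-year of October 2, 2032: 276.
1971 has 365 days, so 365 − 309 = 56 days remain in 1971.
Full years 1972–2031: 45 common + 15 leap = 45×365 + 15×366 = 21915 days.
Total: 56 + 21915 + 276 = 22247 days.
22247 mod 7 = 1, so 1 day after Friday is Saturday.

Saturday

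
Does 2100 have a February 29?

2100 is not a leap year (divisible by 100 but not 400).

No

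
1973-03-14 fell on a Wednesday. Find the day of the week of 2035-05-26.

Day-of-year of March 14, 1973: 73.
Day-of-year of May 26, 2035: 146.
1973 has 365 days, so 365 − 73 = 292 days remain in 1973.
Full years 1974–2034: 46 common + 15 leap = 46×365 + 15×366 = 22280 days.
Total: 292 + 22280 + 146 = 22718 days.
22718 mod 7 = 3, so 3 days after Wednesday is Saturday.

Saturday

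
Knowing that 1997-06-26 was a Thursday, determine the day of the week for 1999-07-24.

June 1997: 30 − 26 = 4 days remain.
Then 24 full months totalling 730 days.
July 1–24, 1999: 24 days.
Total: 4 + 730 + 24 = 758 days.
758 mod 7 = 2, so 2 days after Thursday is Saturday.

Saturday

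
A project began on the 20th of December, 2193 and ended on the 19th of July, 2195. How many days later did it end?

576

Day-of-year of December 20, 2193: 354.
Day-of-year of July 19, 2195: 200.
2193 has 365 days, so 365 − 354 = 11 days remain in 2193.
Full years: 2194: 365. Sum = 365.
Total: 11 + 365 + 200 = 576 days.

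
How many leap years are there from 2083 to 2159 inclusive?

18

Years divisible by 4: 2084, 2088, …, 2156 — 19 in all.
Of these, 2100 is divisible by 100 but not 400, so not leap.
Leap years: 19 − 1 = 18.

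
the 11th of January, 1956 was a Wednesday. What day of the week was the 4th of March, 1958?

January 11, 1956 → January 11, 1957: 366 days (1956 is a leap year).
January 11, 1957 → January 11, 1958: 365 days.
January 1958: 31 − 11 = 20 days remain.
Then February 1958 (28): 28 days.
March 1–4, 1958: 4 days.
Residual: 52 days.
Total: 783 days.
783 mod 7 = 6, so 6 days after Wednesday is Tuesday.

Tuesday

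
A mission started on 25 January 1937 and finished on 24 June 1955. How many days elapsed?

Day-of-year of January 25, 1937: 25.
Day-of-year of June 24, 1955: 175.
1937 has 365 days, so 365 − 25 = 340 days remain in 1937.
Full years 1938–1954: 13 common + 4 leap = 13×365 + 4×366 = 6209 days.
Total: 340 + 6209 + 175 = 6724 days.

6724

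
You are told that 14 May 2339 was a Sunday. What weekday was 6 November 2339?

May 2339: 31 − 14 = 17 days remain.
Then June (30), July (31), August (31), September (30), October (31): 30 + 31 + 31 + 30 + 31 = 153 days.
November 1–6, 2339: 6 days.
Total: 17 + 153 + 6 = 176 days.
176 mod 7 = 1, so 1 day after Sunday is Monday.

Monday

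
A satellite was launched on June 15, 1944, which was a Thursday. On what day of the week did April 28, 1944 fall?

Count forward from the earlier date (April 28, 1944) to the later (June 15, 1944):
April 1944: 30 − 28 = 2 days remain.
Then May (31): 31 days.
June 1–15, 1944: 15 days.
Total: 2 + 31 + 15 = 48 days.
48 mod 7 = 6, so 6 days before Thursday is Friday.

Friday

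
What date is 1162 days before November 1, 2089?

August 27, 2086

Count 1162 days before November 1, 2089:
Day-of-year of August 27, 2086: 239.
Day-of-year of November 1, 2089: 305.
2086 has 365 days, so 365 − 239 = 126 days remain in 2086.
Full years: 2087: 365; 2088: 366. Sum = 731.
Total: 126 + 731 + 305 = 1162 days.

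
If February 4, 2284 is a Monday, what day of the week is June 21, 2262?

Saturday

Count forward from the earlier date (June 21, 2262) to the later (February 4, 2284):
From June 21, 2262 to June 21, 2283: 21 years, of which 5 contain a Feb 29 — 16×365 + 5×366 = 7670 days.
June 2283: 30 − 21 = 9 days remain.
Then July (31), August (31), September (30), October (31), November (30), December (31), January (31): 31 + 31 + 30 + 31 + 30 + 31 + 31 = 215 days.
February 1–4, 2284: 4 days (2284 is a leap year).
Residual: 228 days.
Total: 7898 days.
7898 mod 7 = 2, so 2 days before Monday is Saturday.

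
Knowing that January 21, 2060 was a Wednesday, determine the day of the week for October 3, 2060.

Sunday

January 2060: 31 − 21 = 10 days remain.
Then February 2060 (29), March (31), April (30), May (31), June (30), July (31), August (31), September (30): 29 + 31 + 30 + 31 + 30 + 31 + 31 + 30 = 243 days.
October 1–3, 2060: 3 days.
Total: 10 + 243 + 3 = 256 days.
256 mod 7 = 4, so 4 days after Wednesday is Sunday.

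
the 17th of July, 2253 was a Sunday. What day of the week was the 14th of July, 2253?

Thursday

Count forward from the earlier date (July 14, 2253) to the later (July 17, 2253):
Within July 2253: 17 − 14 = 3 days.
3 mod 7 = 3, so 3 days before Sunday is Thursday.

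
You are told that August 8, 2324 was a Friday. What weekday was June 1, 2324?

Sunday

Count forward from the earlier date (June 1, 2324) to the later (August 8, 2324):
June 2324: 30 − 1 = 29 days remain.
Then July (31): 31 days.
August 1–8, 2324: 8 days.
Total: 29 + 31 + 8 = 68 days.
68 mod 7 = 5, so 5 days before Friday is Sunday.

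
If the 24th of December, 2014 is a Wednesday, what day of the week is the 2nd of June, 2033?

Thursday

Day-of-year of December 24, 2014: 358.
Day-of-year of June 2, 2033: 153.
2014 has 365 days, so 365 − 358 = 7 days remain in 2014.
Full years 2015–2032: 13 common + 5 leap = 13×365 + 5×366 = 6575 days.
Total: 7 + 6575 + 153 = 6735 days.
6735 mod 7 = 1, so 1 day after Wednesday is Thursday.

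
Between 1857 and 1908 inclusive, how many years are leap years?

12

Years divisible by 4: 1860, 1864, …, 1908 — 13 in all.
Of these, 1900 is divisible by 100 but not 400, so not leap.
Leap years: 13 − 1 = 12.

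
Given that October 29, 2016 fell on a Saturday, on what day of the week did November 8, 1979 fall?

Count forward from the earlier date (November 8, 1979) to the later (October 29, 2016):
From November 8, 1979 to November 8, 2015: 36 years, of which 9 contain a Feb 29 — 27×365 + 9×366 = 13149 days.
(2000 is a leap year (divisible by 400).)
November 2015: 30 − 8 = 22 days remain.
Then 10 full months totalling 305 days.
October 1–29, 2016: 29 days.
Residual: 356 days.
Total: 13505 days.
13505 mod 7 = 2, so 2 days before Saturday is Thursday.

Thursday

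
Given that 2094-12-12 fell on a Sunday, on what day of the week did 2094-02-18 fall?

Count forward from the earlier date (February 18, 2094) to the later (December 12, 2094):
February 2094: 28 − 18 = 10 days remain (2094 is not a leap year, so February has 28 days).
Then 9 full months totalling 275 days.
December 1–12, 2094: 12 days.
Total: 10 + 275 + 12 = 297 days.
297 mod 7 = 3, so 3 days before Sunday is Thursday.

Thursday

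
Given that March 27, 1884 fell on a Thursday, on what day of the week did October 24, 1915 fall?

Sunday

Day-of-year of March 27, 1884: 87.
Day-of-year of October 24, 1915: 297.
1884 has 366 days, so 366 − 87 = 279 days remain in 1884.
Full years 1885–1914: 24 common + 6 leap = 24×365 + 6×366 = 10956 days.
Total: 279 + 10956 + 297 = 11532 days.
11532 mod 7 = 3, so 3 days after Thursday is Sunday.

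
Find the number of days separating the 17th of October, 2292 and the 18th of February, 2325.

Day-of-year of October 17, 2292: 291.
Day-of-year of February 18, 2325: 49.
2292 has 366 days, so 366 − 291 = 75 days remain in 2292.
Full years 2293–2324: 25 common + 7 leap = 25×365 + 7×366 = 11687 days.
Total: 75 + 11687 + 49 = 11811 days.

11811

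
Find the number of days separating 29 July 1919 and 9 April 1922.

July 29, 1919 → July 29, 1920: 366 days (1920 is a leap year).
July 29, 1920 → July 29, 1921: 365 days.
July 1921: 31 − 29 = 2 days remain.
Then August (31), September (30), October (31), November (30), December (31), January (31), February 1922 (28), March (31): 31 + 30 + 31 + 30 + 31 + 31 + 28 + 31 = 243 days.
April 1–9, 1922: 9 days.
Residual: 254 days.
Total: 985 days.

985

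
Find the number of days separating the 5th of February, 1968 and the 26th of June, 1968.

142

February 1968: 29 − 5 = 24 days remain (1968 is a leap year, so February has 29 days).
Then March (31), April (30), May (31): 31 + 30 + 31 = 92 days.
June 1–26, 1968: 26 days.
Total: 24 + 92 + 26 = 142 days.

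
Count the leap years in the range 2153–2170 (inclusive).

Years divisible by 4 in [2153, 2170]: 2156, 2160, 2164, 2168.
No century exceptions apply. Count: 4.

4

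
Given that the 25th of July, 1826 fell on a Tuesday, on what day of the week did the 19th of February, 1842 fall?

Day-of-year of July 25, 1826: 206.
Day-of-year of February 19, 1842: 50.
1826 has 365 days, so 365 − 206 = 159 days remain in 1826.
Full years 1827–1841: 11 common + 4 leap = 11×365 + 4×366 = 5479 days.
Total: 159 + 5479 + 50 = 5688 days.
5688 mod 7 = 4, so 4 days after Tuesday is Saturday.

Saturday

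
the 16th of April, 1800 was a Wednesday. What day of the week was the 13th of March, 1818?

Friday

Day-of-year of April 16, 1800: 106.
Day-of-year of March 13, 1818: 72.
1800 has 365 days, so 365 − 106 = 259 days remain in 1800.
Full years 1801–1817: 13 common + 4 leap = 13×365 + 4×366 = 6209 days.
Total: 259 + 6209 + 72 = 6540 days.
6540 mod 7 = 2, so 2 days after Wednesday is Friday.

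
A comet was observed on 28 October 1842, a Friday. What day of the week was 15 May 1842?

Count forward from the earlier date (May 15, 1842) to the later (October 28, 1842):
May 1842: 31 − 15 = 16 days remain.
Then June (30), July (31), August (31), September (30): 30 + 31 + 31 + 30 = 122 days.
October 1–28, 1842: 28 days.
Total: 16 + 122 + 28 = 166 days.
166 mod 7 = 5, so 5 days before Friday is Sunday.

Sunday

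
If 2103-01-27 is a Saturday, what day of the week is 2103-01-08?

Monday

Count forward from the earlier date (January 8, 2103) to the later (January 27, 2103):
Within January 2103: 27 − 8 = 19 days.
19 mod 7 = 5, so 5 days before Saturday is Monday.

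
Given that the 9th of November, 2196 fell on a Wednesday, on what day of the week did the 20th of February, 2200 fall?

Day-of-year of November 9, 2196: 314.
Day-of-year of February 20, 2200: 51.
2196 has 366 days, so 366 − 314 = 52 days remain in 2196.
Full years: 2197: 365; 2198: 365; 2199: 365. Sum = 1095.
Total: 52 + 1095 + 51 = 1198 days.
1198 mod 7 = 1, so 1 day after Wednesday is Thursday.

Thursday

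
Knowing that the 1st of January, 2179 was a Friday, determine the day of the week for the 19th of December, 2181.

Wednesday

Day-of-year of January 1, 2179: 1.
Day-of-year of December 19, 2181: 353.
2179 has 365 days, so 365 − 1 = 364 days remain in 2179.
Full years: 2180: 366. Sum = 366.
Total: 364 + 366 + 353 = 1083 days.
1083 mod 7 = 5, so 5 days after Friday is Wednesday.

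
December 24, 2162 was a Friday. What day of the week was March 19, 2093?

Count forward from the earlier date (March 19, 2093) to the later (December 24, 2162):
Day-of-year of March 19, 2093: 78.
Day-of-year of December 24, 2162: 358.
2093 has 365 days, so 365 − 78 = 287 days remain in 2093.
Full years 2094–2161: 52 common + 16 leap = 52×365 + 16×366 = 24836 days.
Total: 287 + 24836 + 358 = 25481 days.
25481 mod 7 = 1, so 1 day before Friday is Thursday.

Thursday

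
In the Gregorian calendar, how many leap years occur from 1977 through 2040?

Years divisible by 4: 1980, 1984, …, 2040 — 16 in all.
2000 is divisible by 400, so still leap.
No century exceptions apply. Count: 16.

16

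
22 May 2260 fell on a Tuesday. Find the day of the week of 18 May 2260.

Count forward from the earlier date (May 18, 2260) to the later (May 22, 2260):
Within May 2260: 22 − 18 = 4 days.
4 mod 7 = 4, so 4 days before Tuesday is Friday.

Friday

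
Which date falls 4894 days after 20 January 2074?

15 June 2087

Count 4894 days after January 20, 2074:
Day-of-year of January 20, 2074: 20.
Day-of-year of June 15, 2087: 166.
2074 has 365 days, so 365 − 20 = 345 days remain in 2074.
Full years 2075–2086: 9 common + 3 leap = 9×365 + 3×366 = 4383 days.
Total: 345 + 4383 + 166 = 4894 days.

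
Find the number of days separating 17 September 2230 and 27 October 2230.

40

September 2230: 30 − 17 = 13 days remain.
October 1–27, 2230: 27 days.
Total: 13 + 27 = 40 days.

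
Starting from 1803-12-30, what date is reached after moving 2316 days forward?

1810-05-03

Count 2316 days after December 30, 1803:
December 30, 1803 → December 30, 1804: 366 days (1804 is a leap year).
December 30, 1804 → December 30, 1805: 365 days.
December 30, 1805 → December 30, 1806: 365 days.
December 30, 1806 → December 30, 1807: 365 days.
December 30, 1807 → December 30, 1808: 366 days (1808 is a leap year).
December 30, 1808 → December 30, 1809: 365 days.
December 1809: 31 − 30 = 1 day remains.
Then January (31), February 1810 (28), March (31), April (30): 31 + 28 + 31 + 30 = 120 days.
May 1–3, 1810: 3 days.
Residual: 124 days.
Total: 2316 days.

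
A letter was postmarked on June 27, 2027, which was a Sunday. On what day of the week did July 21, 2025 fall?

Monday

Count forward from the earlier date (July 21, 2025) to the later (June 27, 2027):
Day-of-year of July 21, 2025: 202.
Day-of-year of June 27, 2027: 178.
2025 has 365 days, so 365 − 202 = 163 days remain in 2025.
Full years: 2026: 365. Sum = 365.
Total: 163 + 365 + 178 = 706 days.
706 mod 7 = 6, so 6 days before Sunday is Monday.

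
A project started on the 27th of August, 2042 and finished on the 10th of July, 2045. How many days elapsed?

1048

Day-of-year of August 27, 2042: 239.
Day-of-year of July 10, 2045: 191.
2042 has 365 days, so 365 − 239 = 126 days remain in 2042.
Full years: 2043: 365; 2044: 366. Sum = 731.
Total: 126 + 731 + 191 = 1048 days.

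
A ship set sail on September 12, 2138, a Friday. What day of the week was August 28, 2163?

From September 12, 2138 to September 12, 2162: 24 years, of which 6 contain a Feb 29 — 18×365 + 6×366 = 8766 days.
September 2162: 30 − 12 = 18 days remain.
Then 10 full months totalling 304 days.
August 1–28, 2163: 28 days.
Residual: 350 days.
Total: 9116 days.
9116 mod 7 = 2, so 2 days after Friday is Sunday.

Sunday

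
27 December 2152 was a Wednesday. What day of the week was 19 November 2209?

Sunday

From December 27, 2152 to December 27, 2208: 56 years, of which 13 contain a Feb 29 — 43×365 + 13×366 = 20453 days.
(2200 is not a leap year (divisible by 100 but not 400).)
December 2208: 31 − 27 = 4 days remain.
Then 10 full months totalling 304 days.
November 1–19, 2209: 19 days.
Residual: 327 days.
Total: 20780 days.
20780 mod 7 = 4, so 4 days after Wednesday is Sunday.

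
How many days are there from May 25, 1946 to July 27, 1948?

794

Day-of-year of May 25, 1946: 145.
Day-of-year of July 27, 1948: 209.
1946 has 365 days, so 365 − 145 = 220 days remain in 1946.
Full years: 1947: 365. Sum = 365.
Total: 220 + 365 + 209 = 794 days.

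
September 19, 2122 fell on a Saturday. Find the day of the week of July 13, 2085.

Count forward from the earlier date (July 13, 2085) to the later (September 19, 2122):
Day-of-year of July 13, 2085: 194.
Day-of-year of September 19, 2122: 262.
2085 has 365 days, so 365 − 194 = 171 days remain in 2085.
Full years 2086–2121: 28 common + 8 leap = 28×365 + 8×366 = 13148 days.
Total: 171 + 13148 + 262 = 13581 days.
13581 mod 7 = 1, so 1 day before Saturday is Friday.

Friday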